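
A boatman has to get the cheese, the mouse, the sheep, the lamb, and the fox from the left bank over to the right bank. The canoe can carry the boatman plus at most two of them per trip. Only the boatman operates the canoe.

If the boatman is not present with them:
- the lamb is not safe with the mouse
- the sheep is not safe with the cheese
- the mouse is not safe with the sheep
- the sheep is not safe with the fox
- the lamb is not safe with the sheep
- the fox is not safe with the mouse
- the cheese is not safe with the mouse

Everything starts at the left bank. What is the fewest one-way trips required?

impossible

Following every safe sequence of crossings from the start, the most of the 5 that can be at the right bank as the canoe arrives there on crossings 1, 3 is 2, 3 respectively; the best ever achieved is 3 of 5.
From crossing 5 on, no configuration arises that was not already reachable earlier: only 10 distinct safe configurations (who is on which side, and where the canoe is) can ever be reached, none of them has everyone across, and every continuation just revisits them. So no valid plan exists.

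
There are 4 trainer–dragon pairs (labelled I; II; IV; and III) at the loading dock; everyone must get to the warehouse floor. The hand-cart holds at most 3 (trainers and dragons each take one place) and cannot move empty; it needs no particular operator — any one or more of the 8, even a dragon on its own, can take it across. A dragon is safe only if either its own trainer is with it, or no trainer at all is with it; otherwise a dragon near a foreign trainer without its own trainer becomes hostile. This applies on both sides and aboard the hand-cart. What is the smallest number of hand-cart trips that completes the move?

Counting alone: each trip to the warehouse floor takes at most 3 across and each return brings at least 1 back, so after t trips out (and t−1 returns) at most 3t − (t−1) of the 8 are across; that first reaches 8 at t = 4, so at least 7 crossings are needed.
The safety rule pushes this higher. Following every safe sequence of crossings, the most of the 8 that can be at the warehouse floor as the hand-cart arrives there on crossing 7 is 7 — never all 8.
So no plan with fewer than 9 crossings exists, and this one achieves 9:
1. dragon I and trainer I cross → the warehouse floor.
2. trainer I crosses ← the loading dock.
3. dragon II, trainer I, and trainer II cross → the warehouse floor.
4. dragon I and trainer I cross ← the loading dock.
5. trainer I, trainer III, and trainer IV cross → the warehouse floor.
6. dragon II crosses ← the loading dock.
7. dragon I and dragon II cross → the warehouse floor.
8. dragon I crosses ← the loading dock.
9. dragon I, dragon III, and dragon IV cross → the warehouse floor.

9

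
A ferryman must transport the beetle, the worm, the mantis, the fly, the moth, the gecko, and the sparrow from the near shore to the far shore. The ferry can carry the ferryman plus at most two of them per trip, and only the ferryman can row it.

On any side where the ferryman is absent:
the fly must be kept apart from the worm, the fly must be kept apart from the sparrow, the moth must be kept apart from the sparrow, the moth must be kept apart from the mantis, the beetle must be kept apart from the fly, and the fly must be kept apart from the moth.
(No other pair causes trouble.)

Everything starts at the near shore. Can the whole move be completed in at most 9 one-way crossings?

Counting alone: the ferryman can take at most 2 across per trip to the far shore, so moving all 7 needs at least 4 loaded trips out, with a return between consecutive ones — at least 7 crossings.
The safety rule pushes this higher. Following every safe sequence of crossings, the most of the 7 that can be at the far shore as the ferry arrives there on crossings 7, 9 is 5, 6 respectively — never all 7.
So the move cannot be finished within 9 crossings. (The shortest complete plan takes 11:)
1. Ferryman goes to the far shore with the fly and the moth.  [the near shore: the beetle, the gecko, the mantis, the sparrow, the worm | the far shore: the fly, the moth]
2. Ferryman goes back to the near shore with the fly.  [the near shore: the beetle, the fly, the gecko, the mantis, the sparrow, the worm | the far shore: the moth]
3. Ferryman goes to the far shore with the beetle and the fly.  [the near shore: the gecko, the mantis, the sparrow, the worm | the far shore: the beetle, the fly, the moth]
4. Ferryman goes back to the near shore with the fly.  [the near shore: the fly, the gecko, the mantis, the sparrow, the worm | the far shore: the beetle, the moth]
5. Ferryman goes to the far shore with the fly and the worm.  [the near shore: the gecko, the mantis, the sparrow | the far shore: the beetle, the fly, the moth, the worm]
6. Ferryman goes back to the near shore with the fly.  [the near shore: the fly, the gecko, the mantis, the sparrow | the far shore: the beetle, the moth, the worm]
7. Ferryman goes to the far shore with the mantis and the sparrow.  [the near shore: the fly, the gecko | the far shore: the beetle, the mantis, the moth, the sparrow, the worm]
8. Ferryman goes back to the near shore with the moth.  [the near shore: the fly, the gecko, the moth | the far shore: the beetle, the mantis, the sparrow, the worm]
9. Ferryman goes to the far shore with the fly and the gecko.  [the near shore: the moth | the far shore: the beetle, the fly, the gecko, the mantis, the sparrow, the worm]
10. Ferryman goes back to the near shore with the fly.  [the near shore: the fly, the moth | the far shore: the beetle, the gecko, the mantis, the sparrow, the worm]
11. Ferryman goes to the far shore with the fly and the moth.  [the near shore: — | the far shore: the beetle, the fly, the gecko, the mantis, the moth, the sparrow, the worm]

No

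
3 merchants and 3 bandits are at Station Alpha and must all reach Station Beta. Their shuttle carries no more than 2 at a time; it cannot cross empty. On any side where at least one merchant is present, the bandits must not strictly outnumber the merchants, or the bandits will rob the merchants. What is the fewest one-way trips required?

Counting alone: each trip to Station Beta takes at most 2 across and each return brings at least 1 back, so after t trips out (and t−1 returns) at most 2t − (t−1) of the 6 are across; that first reaches 6 at t = 5, so at least 9 crossings are needed.
The safety rule pushes this higher. Following every safe sequence of crossings, the most of the 6 that can be at Station Beta as the shuttle arrives there on crossing 9 is 5 — never all 6.
So no plan with fewer than 11 crossings exists, and this one achieves 11:
1. 2 bandits → Station Beta.  (Station Alpha: 3M 1B; Station Beta: 0M 2B)
2. 1 bandit ← Station Alpha.  (Station Alpha: 3M 2B; Station Beta: 0M 1B)
3. 2 bandits → Station Beta.  (Station Alpha: 3M 0B; Station Beta: 0M 3B)
4. 1 bandit ← Station Alpha.  (Station Alpha: 3M 1B; Station Beta: 0M 2B)
5. 2 merchants → Station Beta.  (Station Alpha: 1M 1B; Station Beta: 2M 2B)
6. 1 merchant and 1 bandit ← Station Alpha.  (Station Alpha: 2M 2B; Station Beta: 1M 1B)
7. 2 merchants → Station Beta.  (Station Alpha: 0M 2B; Station Beta: 3M 1B)
8. 1 bandit ← Station Alpha.  (Station Alpha: 0M 3B; Station Beta: 3M 0B)
9. 2 bandits → Station Beta.  (Station Alpha: 0M 1B; Station Beta: 3M 2B)
10. 1 bandit ← Station Alpha.  (Station Alpha: 0M 2B; Station Beta: 3M 1B)
11. 2 bandits → Station Beta.  (Station Alpha: 0M 0B; Station Beta: 3M 3B)

11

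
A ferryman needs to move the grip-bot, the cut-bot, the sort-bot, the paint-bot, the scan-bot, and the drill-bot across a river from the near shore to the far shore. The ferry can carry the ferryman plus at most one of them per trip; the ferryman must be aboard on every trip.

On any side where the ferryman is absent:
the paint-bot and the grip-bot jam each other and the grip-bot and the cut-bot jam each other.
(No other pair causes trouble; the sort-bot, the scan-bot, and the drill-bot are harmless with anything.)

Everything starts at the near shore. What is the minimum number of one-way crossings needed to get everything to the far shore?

Counting alone: the ferryman can take at most 1 across per trip to the far shore, so moving all 6 needs at least 6 loaded trips out, with a return between consecutive ones — at least 11 crossings.
The safety rule pushes this higher. Following every safe sequence of crossings, the most of the 6 that can be at the far shore as the ferry arrives there on crossing 11 is 5 — never all 6.
So no plan with fewer than 13 crossings exists, and this one achieves 13:
1. Ferryman goes to the far shore with the grip-bot.  [the near shore: the cut-bot, the drill-bot, the paint-bot, the scan-bot, the sort-bot | the far shore: the grip-bot]
2. Ferryman goes back to the near shore alone.  [the near shore: the cut-bot, the drill-bot, the paint-bot, the scan-bot, the sort-bot | the far shore: the grip-bot]
3. Ferryman goes to the far shore with the cut-bot.  [the near shore: the drill-bot, the paint-bot, the scan-bot, the sort-bot | the far shore: the cut-bot, the grip-bot]
4. Ferryman goes back to the near shore with the grip-bot.  [the near shore: the drill-bot, the grip-bot, the paint-bot, the scan-bot, the sort-bot | the far shore: the cut-bot]
5. Ferryman goes to the far shore with the paint-bot.  [the near shore: the drill-bot, the grip-bot, the scan-bot, the sort-bot | the far shore: the cut-bot, the paint-bot]
6. Ferryman goes back to the near shore alone.  [the near shore: the drill-bot, the grip-bot, the scan-bot, the sort-bot | the far shore: the cut-bot, the paint-bot]
7. Ferryman goes to the far shore with the sort-bot.  [the near shore: the drill-bot, the grip-bot, the scan-bot | the far shore: the cut-bot, the paint-bot, the sort-bot]
8. Ferryman goes back to the near shore alone.  [the near shore: the drill-bot, the grip-bot, the scan-bot | the far shore: the cut-bot, the paint-bot, the sort-bot]
9. Ferryman goes to the far shore with the scan-bot.  [the near shore: the drill-bot, the grip-bot | the far shore: the cut-bot, the paint-bot, the scan-bot, the sort-bot]
10. Ferryman goes back to the near shore alone.  [the near shore: the drill-bot, the grip-bot | the far shore: the cut-bot, the paint-bot, the scan-bot, the sort-bot]
11. Ferryman goes to the far shore with the drill-bot.  [the near shore: the grip-bot | the far shore: the cut-bot, the drill-bot, the paint-bot, the scan-bot, the sort-bot]
12. Ferryman goes back to the near shore alone.  [the near shore: the grip-bot | the far shore: the cut-bot, the drill-bot, the paint-bot, the scan-bot, the sort-bot]
13. Ferryman goes to the far shore with the grip-bot.  [the near shore: — | the far shore: the cut-bot, the drill-bot, the grip-bot, the paint-bot, the scan-bot, the sort-bot]

13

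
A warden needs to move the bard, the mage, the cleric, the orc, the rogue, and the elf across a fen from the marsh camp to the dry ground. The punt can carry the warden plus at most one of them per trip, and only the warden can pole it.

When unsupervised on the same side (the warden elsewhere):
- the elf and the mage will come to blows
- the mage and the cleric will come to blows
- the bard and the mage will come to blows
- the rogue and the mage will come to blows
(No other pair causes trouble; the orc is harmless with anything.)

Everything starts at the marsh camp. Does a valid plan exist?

No

Following every safe sequence of crossings from the start, the most of the 6 that can be at the dry ground as the punt arrives there on crossings 1, 3, 5 is 1, 2, 3 respectively; the best ever achieved is 3 of 6.
From crossing 7 on, no configuration arises that was not already reachable earlier: only 22 distinct safe configurations (who is on which side, and where the punt is) can ever be reached, none of them has everyone across, and every continuation just revisits them. So no valid plan exists.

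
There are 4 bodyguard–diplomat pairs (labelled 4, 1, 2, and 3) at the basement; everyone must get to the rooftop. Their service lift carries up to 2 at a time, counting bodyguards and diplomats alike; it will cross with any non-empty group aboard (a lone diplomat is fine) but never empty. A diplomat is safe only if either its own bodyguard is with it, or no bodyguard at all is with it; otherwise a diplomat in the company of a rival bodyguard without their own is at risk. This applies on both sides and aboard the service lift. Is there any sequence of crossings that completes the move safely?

No

Following every safe sequence of crossings from the start, the most of the 8 that can be at the rooftop as the service lift arrives there on crossings 1, 3, 5 is 2, 3, 4 respectively; the best ever achieved is 4 of 8.
From crossing 7 on, no configuration arises that was not already reachable earlier: only 44 distinct safe configurations (who is on which side, and where the service lift is) can ever be reached, none of them has everyone across, and every continuation just revisits them. So no valid plan exists.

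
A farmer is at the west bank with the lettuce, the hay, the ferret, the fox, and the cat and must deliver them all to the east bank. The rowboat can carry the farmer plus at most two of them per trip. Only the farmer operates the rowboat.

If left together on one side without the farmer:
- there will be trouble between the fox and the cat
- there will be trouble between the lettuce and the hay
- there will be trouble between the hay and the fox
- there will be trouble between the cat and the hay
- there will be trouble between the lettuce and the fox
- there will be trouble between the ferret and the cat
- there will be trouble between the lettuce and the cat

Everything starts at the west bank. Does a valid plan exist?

No

Whatever the first load, the items left behind include a forbidden pair without the farmer. No opening move is safe, so no plan exists.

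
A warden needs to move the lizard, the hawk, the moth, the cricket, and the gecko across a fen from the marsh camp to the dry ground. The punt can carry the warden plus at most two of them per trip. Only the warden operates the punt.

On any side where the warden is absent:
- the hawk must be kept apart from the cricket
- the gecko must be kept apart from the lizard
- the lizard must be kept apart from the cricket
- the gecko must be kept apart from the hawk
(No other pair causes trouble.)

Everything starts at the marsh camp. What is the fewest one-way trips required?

5

Counting alone: the warden can take at most 2 across per trip to the dry ground, so moving all 5 needs at least 3 loaded trips out, with a return between consecutive ones — at least 5 crossings.
The plan below uses exactly 5 crossings, so it is optimal:
1. Warden goes to the dry ground with the hawk and the lizard.  [the marsh camp: the cricket, the gecko, the moth | the dry ground: the hawk, the lizard]
2. Warden goes back to the marsh camp alone.  [the marsh camp: the cricket, the gecko, the moth | the dry ground: the hawk, the lizard]
3. Warden goes to the dry ground with the moth.  [the marsh camp: the cricket, the gecko | the dry ground: the hawk, the lizard, the moth]
4. Warden goes back to the marsh camp alone.  [the marsh camp: the cricket, the gecko | the dry ground: the hawk, the lizard, the moth]
5. Warden goes to the dry ground with the cricket and the gecko.  [the marsh camp: — | the dry ground: the cricket, the gecko, the hawk, the lizard, the moth]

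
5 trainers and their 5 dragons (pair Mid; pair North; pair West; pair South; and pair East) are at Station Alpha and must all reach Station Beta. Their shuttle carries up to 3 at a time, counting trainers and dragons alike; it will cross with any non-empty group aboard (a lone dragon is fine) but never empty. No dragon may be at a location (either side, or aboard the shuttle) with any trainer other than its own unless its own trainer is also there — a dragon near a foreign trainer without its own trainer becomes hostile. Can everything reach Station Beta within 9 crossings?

Counting alone: each trip to Station Beta takes at most 3 across and each return brings at least 1 back, so after t trips out (and t−1 returns) at most 3t − (t−1) of the 10 are across; that first reaches 10 at t = 5, so at least 9 crossings are needed.
The safety rule pushes this higher. Following every safe sequence of crossings, the most of the 10 that can be at Station Beta as the shuttle arrives there on crossing 9 is 9 — never all 10.
So the move cannot be finished within 9 crossings. (The shortest complete plan takes 11:)
1. dragon Mid and trainer Mid cross → Station Beta.
2. trainer Mid crosses ← Station Alpha.
3. dragon North, dragon South, and dragon West cross → Station Beta.
4. dragon Mid crosses ← Station Alpha.
5. trainer North, trainer South, and trainer West cross → Station Beta.
6. dragon North and trainer North cross ← Station Alpha.
7. trainer East, trainer Mid, and trainer North cross → Station Beta.
8. dragon West crosses ← Station Alpha.
9. dragon Mid and dragon North cross → Station Beta.
10. dragon Mid crosses ← Station Alpha.
11. dragon East, dragon Mid, and dragon West cross → Station Beta.

No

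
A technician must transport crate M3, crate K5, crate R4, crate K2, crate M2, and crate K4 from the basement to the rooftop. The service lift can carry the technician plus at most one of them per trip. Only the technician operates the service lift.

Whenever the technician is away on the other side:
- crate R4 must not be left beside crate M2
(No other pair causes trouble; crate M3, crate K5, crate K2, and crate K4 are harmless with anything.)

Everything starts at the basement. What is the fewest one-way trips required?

Counting alone: the technician can take at most 1 across per trip to the rooftop, so moving all 6 needs at least 6 loaded trips out, with a return between consecutive ones — at least 11 crossings.
The plan below uses exactly 11 crossings, so it is optimal:
1. Technician goes to the rooftop with crate R4.
2. Technician goes back to the basement alone.
3. Technician goes to the rooftop with crate M3.
4. Technician goes back to the basement alone.
5. Technician goes to the rooftop with crate K5.
6. Technician goes back to the basement alone.
7. Technician goes to the rooftop with crate K2.
8. Technician goes back to the basement alone.
9. Technician goes to the rooftop with crate K4.
10. Technician goes back to the basement alone.
11. Technician goes to the rooftop with crate M2.

11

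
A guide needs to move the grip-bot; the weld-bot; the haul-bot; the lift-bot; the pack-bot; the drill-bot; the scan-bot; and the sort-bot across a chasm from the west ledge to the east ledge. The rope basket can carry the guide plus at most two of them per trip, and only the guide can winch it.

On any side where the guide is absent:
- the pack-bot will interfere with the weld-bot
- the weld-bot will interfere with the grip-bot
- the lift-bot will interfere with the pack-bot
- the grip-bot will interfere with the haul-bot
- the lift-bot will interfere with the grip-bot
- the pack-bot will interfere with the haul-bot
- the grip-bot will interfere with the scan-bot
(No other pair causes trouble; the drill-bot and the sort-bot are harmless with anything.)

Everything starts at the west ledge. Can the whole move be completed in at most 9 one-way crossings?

Yes

Yes — this plan uses 9 crossings (≤ 9):
1. Guide goes to the east ledge with the grip-bot and the pack-bot.
2. Guide goes back to the west ledge alone.
3. Guide goes to the east ledge with the haul-bot and the weld-bot.
4. Guide goes back to the west ledge with the grip-bot and the pack-bot.
5. Guide goes to the east ledge with the lift-bot and the scan-bot.
6. Guide goes back to the west ledge alone.
7. Guide goes to the east ledge with the drill-bot and the sort-bot.
8. Guide goes back to the west ledge alone.
9. Guide goes to the east ledge with the grip-bot and the pack-bot.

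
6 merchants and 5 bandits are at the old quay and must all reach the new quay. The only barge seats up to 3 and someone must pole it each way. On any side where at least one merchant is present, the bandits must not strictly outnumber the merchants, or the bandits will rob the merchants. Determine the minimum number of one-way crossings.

Counting alone: each trip to the new quay takes at most 3 across and each return brings at least 1 back, so after t trips out (and t−1 returns) at most 3t − (t−1) of the 11 are across; that first reaches 11 at t = 5, so at least 9 crossings are needed.
The plan below uses exactly 9 crossings, so it is optimal:
1. 3 bandits → the new quay.  (the old quay: 6M 2B; the new quay: 0M 3B)
2. 1 bandit ← the old quay.  (the old quay: 6M 3B; the new quay: 0M 2B)
3. 3 merchants → the new quay.  (the old quay: 3M 3B; the new quay: 3M 2B)
4. 1 merchant ← the old quay.  (the old quay: 4M 3B; the new quay: 2M 2B)
5. 2 merchants and 1 bandit → the new quay.  (the old quay: 2M 2B; the new quay: 4M 3B)
6. 1 merchant ← the old quay.  (the old quay: 3M 2B; the new quay: 3M 3B)
7. 2 merchants and 1 bandit → the new quay.  (the old quay: 1M 1B; the new quay: 5M 4B)
8. 1 merchant ← the old quay.  (the old quay: 2M 1B; the new quay: 4M 4B)
9. 2 merchants and 1 bandit → the new quay.  (the old quay: 0M 0B; the new quay: 6M 5B)

9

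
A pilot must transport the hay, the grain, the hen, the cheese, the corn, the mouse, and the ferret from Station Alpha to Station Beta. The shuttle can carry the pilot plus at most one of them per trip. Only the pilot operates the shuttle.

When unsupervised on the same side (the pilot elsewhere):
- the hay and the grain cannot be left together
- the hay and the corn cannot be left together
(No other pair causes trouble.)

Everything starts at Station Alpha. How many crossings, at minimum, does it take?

15

Counting alone: the pilot can take at most 1 across per trip to Station Beta, so moving all 7 needs at least 7 loaded trips out, with a return between consecutive ones — at least 13 crossings.
The safety rule pushes this higher. Following every safe sequence of crossings, the most of the 7 that can be at Station Beta as the shuttle arrives there on crossing 13 is 6 — never all 7.
So no plan with fewer than 15 crossings exists, and this one achieves 15:
1. Pilot goes to Station Beta with the hay.
2. Pilot goes back to Station Alpha alone.
3. Pilot goes to Station Beta with the grain.
4. Pilot goes back to Station Alpha with the hay.
5. Pilot goes to Station Beta with the corn.
6. Pilot goes back to Station Alpha alone.
7. Pilot goes to Station Beta with the hen.
8. Pilot goes back to Station Alpha alone.
9. Pilot goes to Station Beta with the cheese.
10. Pilot goes back to Station Alpha alone.
11. Pilot goes to Station Beta with the mouse.
12. Pilot goes back to Station Alpha alone.
13. Pilot goes to Station Beta with the ferret.
14. Pilot goes back to Station Alpha alone.
15. Pilot goes to Station Beta with the hay.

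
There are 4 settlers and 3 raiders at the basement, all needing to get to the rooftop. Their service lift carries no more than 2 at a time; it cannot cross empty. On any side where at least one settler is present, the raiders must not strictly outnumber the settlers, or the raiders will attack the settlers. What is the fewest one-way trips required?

Counting alone: each trip to the rooftop takes at most 2 across and each return brings at least 1 back, so after t trips out (and t−1 returns) at most 2t − (t−1) of the 7 are across; that first reaches 7 at t = 6, so at least 11 crossings are needed.
The plan below uses exactly 11 crossings, so it is optimal:
1. 2 raiders → the rooftop.  (the basement: 4S 1R; the rooftop: 0S 2R)
2. 1 raider ← the basement.  (the basement: 4S 2R; the rooftop: 0S 1R)
3. 2 raiders → the rooftop.  (the basement: 4S 0R; the rooftop: 0S 3R)
4. 1 raider ← the basement.  (the basement: 4S 1R; the rooftop: 0S 2R)
5. 2 settlers → the rooftop.  (the basement: 2S 1R; the rooftop: 2S 2R)
6. 1 raider ← the basement.  (the basement: 2S 2R; the rooftop: 2S 1R)
7. 1 settler and 1 raider → the rooftop.  (the basement: 1S 1R; the rooftop: 3S 2R)
8. 1 settler ← the basement.  (the basement: 2S 1R; the rooftop: 2S 2R)
9. 1 settler and 1 raider → the rooftop.  (the basement: 1S 0R; the rooftop: 3S 3R)
10. 1 raider ← the basement.  (the basement: 1S 1R; the rooftop: 3S 2R)
11. 1 settler and 1 raider → the rooftop.  (the basement: 0S 0R; the rooftop: 4S 3R)

11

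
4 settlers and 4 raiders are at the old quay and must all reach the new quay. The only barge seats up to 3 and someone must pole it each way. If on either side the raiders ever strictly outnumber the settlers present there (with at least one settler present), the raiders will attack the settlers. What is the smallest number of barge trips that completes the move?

Counting alone: each trip to the new quay takes at most 3 across and each return brings at least 1 back, so after t trips out (and t−1 returns) at most 3t − (t−1) of the 8 are across; that first reaches 8 at t = 4, so at least 7 crossings are needed.
The safety rule pushes this higher. Following every safe sequence of crossings, the most of the 8 that can be at the new quay as the barge arrives there on crossing 7 is 7 — never all 8.
So no plan with fewer than 9 crossings exists, and this one achieves 9:
1. 2 raiders → the new quay.  (the old quay: 4S 2R; the new quay: 0S 2R)
2. 1 raider ← the old quay.  (the old quay: 4S 3R; the new quay: 0S 1R)
3. 3 raiders → the new quay.  (the old quay: 4S 0R; the new quay: 0S 4R)
4. 1 raider ← the old quay.  (the old quay: 4S 1R; the new quay: 0S 3R)
5. 3 settlers → the new quay.  (the old quay: 1S 1R; the new quay: 3S 3R)
6. 1 settler and 1 raider ← the old quay.  (the old quay: 2S 2R; the new quay: 2S 2R)
7. 2 settlers → the new quay.  (the old quay: 0S 2R; the new quay: 4S 2R)
8. 1 raider ← the old quay.  (the old quay: 0S 3R; the new quay: 4S 1R)
9. 3 raiders → the new quay.  (the old quay: 0S 0R; the new quay: 4S 4R)

9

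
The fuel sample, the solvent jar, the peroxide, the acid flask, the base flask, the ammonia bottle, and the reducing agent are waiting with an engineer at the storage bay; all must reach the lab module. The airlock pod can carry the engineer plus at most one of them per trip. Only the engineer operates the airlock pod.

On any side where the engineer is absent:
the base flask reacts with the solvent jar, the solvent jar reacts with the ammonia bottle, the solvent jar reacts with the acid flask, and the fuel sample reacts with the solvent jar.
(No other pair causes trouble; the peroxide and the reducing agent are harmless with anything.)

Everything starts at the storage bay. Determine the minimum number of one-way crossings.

Following every safe sequence of crossings from the start, the most of the 7 that can be at the lab module as the airlock pod arrives there on crossings 1, 3, 5, 7 is 1, 2, 3, 4 respectively; the best ever achieved is 4 of 7.
From crossing 9 on, no configuration arises that was not already reachable earlier: only 44 distinct safe configurations (who is on which side, and where the airlock pod is) can ever be reached, none of them has everyone across, and every continuation just revisits them. So no valid plan exists.

impossible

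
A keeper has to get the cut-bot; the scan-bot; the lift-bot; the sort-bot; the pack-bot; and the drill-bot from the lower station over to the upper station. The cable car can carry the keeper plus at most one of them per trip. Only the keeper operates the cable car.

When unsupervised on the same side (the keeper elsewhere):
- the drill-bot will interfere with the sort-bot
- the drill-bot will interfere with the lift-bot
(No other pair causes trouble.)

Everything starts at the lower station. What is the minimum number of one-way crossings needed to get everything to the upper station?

Counting alone: the keeper can take at most 1 across per trip to the upper station, so moving all 6 needs at least 6 loaded trips out, with a return between consecutive ones — at least 11 crossings.
The safety rule pushes this higher. Following every safe sequence of crossings, the most of the 6 that can be at the upper station as the cable car arrives there on crossing 11 is 5 — never all 6.
So no plan with fewer than 13 crossings exists, and this one achieves 13:
1. Keeper goes to the upper station with the drill-bot.
2. Keeper goes back to the lower station alone.
3. Keeper goes to the upper station with the cut-bot.
4. Keeper goes back to the lower station alone.
5. Keeper goes to the upper station with the scan-bot.
6. Keeper goes back to the lower station alone.
7. Keeper goes to the upper station with the lift-bot.
8. Keeper goes back to the lower station with the drill-bot.
9. Keeper goes to the upper station with the sort-bot.
10. Keeper goes back to the lower station alone.
11. Keeper goes to the upper station with the pack-bot.
12. Keeper goes back to the lower station alone.
13. Keeper goes to the upper station with the drill-bot.

13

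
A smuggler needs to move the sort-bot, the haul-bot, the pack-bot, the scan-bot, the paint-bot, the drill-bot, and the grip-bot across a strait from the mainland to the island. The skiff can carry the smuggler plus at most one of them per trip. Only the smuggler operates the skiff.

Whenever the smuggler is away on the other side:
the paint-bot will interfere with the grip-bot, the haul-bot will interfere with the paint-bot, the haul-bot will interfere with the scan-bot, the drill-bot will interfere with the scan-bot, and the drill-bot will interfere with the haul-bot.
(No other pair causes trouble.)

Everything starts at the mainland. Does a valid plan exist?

Whatever the first load, the items left behind include a forbidden pair without the smuggler. No opening move is safe, so no plan exists.

No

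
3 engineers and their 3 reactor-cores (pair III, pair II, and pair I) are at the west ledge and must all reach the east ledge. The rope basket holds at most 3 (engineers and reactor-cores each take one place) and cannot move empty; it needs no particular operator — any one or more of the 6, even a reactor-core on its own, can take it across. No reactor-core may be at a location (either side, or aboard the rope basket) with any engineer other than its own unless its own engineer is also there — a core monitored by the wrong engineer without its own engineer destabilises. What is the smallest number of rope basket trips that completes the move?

5

Counting alone: each trip to the east ledge takes at most 3 across and each return brings at least 1 back, so after t trips out (and t−1 returns) at most 3t − (t−1) of the 6 are across; that first reaches 6 at t = 3, so at least 5 crossings are needed.
The plan below uses exactly 5 crossings, so it is optimal:
1. engineer III and reactor-core III cross → the east ledge.
2. engineer III crosses ← the west ledge.
3. engineer I, engineer II, and engineer III cross → the east ledge.
4. reactor-core III crosses ← the west ledge.
5. reactor-core I, reactor-core II, and reactor-core III cross → the east ledge.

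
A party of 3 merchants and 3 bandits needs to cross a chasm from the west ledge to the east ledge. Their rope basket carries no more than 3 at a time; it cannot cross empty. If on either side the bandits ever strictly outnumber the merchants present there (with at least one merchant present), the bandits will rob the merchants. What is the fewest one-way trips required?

Counting alone: each trip to the east ledge takes at most 3 across and each return brings at least 1 back, so after t trips out (and t−1 returns) at most 3t − (t−1) of the 6 are across; that first reaches 6 at t = 3, so at least 5 crossings are needed.
The plan below uses exactly 5 crossings, so it is optimal:
1. 2 bandits → the east ledge.  (the west ledge: 3M 1B; the east ledge: 0M 2B)
2. 1 bandit ← the west ledge.  (the west ledge: 3M 2B; the east ledge: 0M 1B)
3. 3 merchants → the east ledge.  (the west ledge: 0M 2B; the east ledge: 3M 1B)
4. 1 bandit ← the west ledge.  (the west ledge: 0M 3B; the east ledge: 3M 0B)
5. 3 bandits → the east ledge.  (the west ledge: 0M 0B; the east ledge: 3M 3B)

5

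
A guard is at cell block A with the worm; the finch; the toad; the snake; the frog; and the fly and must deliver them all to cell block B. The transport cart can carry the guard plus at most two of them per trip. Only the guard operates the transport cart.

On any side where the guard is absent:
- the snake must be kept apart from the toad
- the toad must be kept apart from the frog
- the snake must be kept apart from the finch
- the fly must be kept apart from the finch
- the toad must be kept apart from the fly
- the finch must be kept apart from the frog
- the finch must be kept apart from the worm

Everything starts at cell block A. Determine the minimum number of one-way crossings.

7

Counting alone: the guard can take at most 2 across per trip to cell block B, so moving all 6 needs at least 3 loaded trips out, with a return between consecutive ones — at least 5 crossings.
The safety rule pushes this higher. Following every safe sequence of crossings, the most of the 6 that can be at cell block B as the transport cart arrives there on crossing 5 is 4 — never all 6.
So no plan with fewer than 7 crossings exists, and this one achieves 7:
1. Guard goes to cell block B with the finch and the toad.  [cell block A: the fly, the frog, the snake, the worm | cell block B: the finch, the toad]
2. Guard goes back to cell block A alone.  [cell block A: the fly, the frog, the snake, the worm | cell block B: the finch, the toad]
3. Guard goes to cell block B with the snake and the worm.  [cell block A: the fly, the frog | cell block B: the finch, the snake, the toad, the worm]
4. Guard goes back to cell block A with the finch and the toad.  [cell block A: the finch, the fly, the frog, the toad | cell block B: the snake, the worm]
5. Guard goes to cell block B with the fly and the frog.  [cell block A: the finch, the toad | cell block B: the fly, the frog, the snake, the worm]
6. Guard goes back to cell block A alone.  [cell block A: the finch, the toad | cell block B: the fly, the frog, the snake, the worm]
7. Guard goes to cell block B with the finch and the toad.  [cell block A: — | cell block B: the finch, the fly, the frog, the snake, the toad, the worm]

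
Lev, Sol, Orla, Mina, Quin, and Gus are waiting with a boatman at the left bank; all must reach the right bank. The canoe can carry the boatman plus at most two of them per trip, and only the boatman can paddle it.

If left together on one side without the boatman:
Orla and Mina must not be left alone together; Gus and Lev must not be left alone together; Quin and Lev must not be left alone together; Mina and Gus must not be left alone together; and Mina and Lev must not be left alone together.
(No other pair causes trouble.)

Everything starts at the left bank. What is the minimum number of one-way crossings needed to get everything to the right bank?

9

Counting alone: the boatman can take at most 2 across per trip to the right bank, so moving all 6 needs at least 3 loaded trips out, with a return between consecutive ones — at least 5 crossings.
The safety rule pushes this higher. Following every safe sequence of crossings, the most of the 6 that can be at the right bank as the canoe arrives there on crossings 5, 7 is 4, 5 respectively — never all 6.
So no plan with fewer than 9 crossings exists, and this one achieves 9:
1. Boatman goes to the right bank with Lev and Mina.
2. Boatman goes back to the left bank with Lev.
3. Boatman goes to the right bank with Lev and Sol.
4. Boatman goes back to the left bank with Lev.
5. Boatman goes to the right bank with Lev and Orla.
6. Boatman goes back to the left bank with Mina.
7. Boatman goes to the right bank with Gus and Quin.
8. Boatman goes back to the left bank with Lev.
9. Boatman goes to the right bank with Lev and Mina.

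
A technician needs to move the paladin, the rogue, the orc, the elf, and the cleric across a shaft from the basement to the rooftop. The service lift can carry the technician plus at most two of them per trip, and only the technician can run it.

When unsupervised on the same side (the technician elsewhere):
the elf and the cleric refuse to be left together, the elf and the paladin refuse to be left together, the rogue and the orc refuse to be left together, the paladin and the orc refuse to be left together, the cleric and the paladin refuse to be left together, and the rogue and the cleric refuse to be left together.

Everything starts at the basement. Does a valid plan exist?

Whatever the first load, the items left behind include a forbidden pair without the technician. No opening move is safe, so no plan exists.

No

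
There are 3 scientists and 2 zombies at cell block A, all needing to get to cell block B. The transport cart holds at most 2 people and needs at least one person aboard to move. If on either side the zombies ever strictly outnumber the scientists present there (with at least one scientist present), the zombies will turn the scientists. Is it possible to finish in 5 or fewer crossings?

No

Counting alone: each trip to cell block B takes at most 2 across and each return brings at least 1 back, so after t trips out (and t−1 returns) at most 2t − (t−1) of the 5 are across; that first reaches 5 at t = 4, so at least 7 crossings are needed.
Since 5 < 7, 5 crossings cannot be enough. (The shortest complete plan in fact takes 7:)
1. 2 zombies → cell block B.  (cell block A: 3S 0Z; cell block B: 0S 2Z)
2. 1 zombie ← cell block A.  (cell block A: 3S 1Z; cell block B: 0S 1Z)
3. 2 scientists → cell block B.  (cell block A: 1S 1Z; cell block B: 2S 1Z)
4. 1 scientist ← cell block A.  (cell block A: 2S 1Z; cell block B: 1S 1Z)
5. 1 scientist and 1 zombie → cell block B.  (cell block A: 1S 0Z; cell block B: 2S 2Z)
6. 1 zombie ← cell block A.  (cell block A: 1S 1Z; cell block B: 2S 1Z)
7. 1 scientist and 1 zombie → cell block B.  (cell block A: 0S 0Z; cell block B: 3S 2Z)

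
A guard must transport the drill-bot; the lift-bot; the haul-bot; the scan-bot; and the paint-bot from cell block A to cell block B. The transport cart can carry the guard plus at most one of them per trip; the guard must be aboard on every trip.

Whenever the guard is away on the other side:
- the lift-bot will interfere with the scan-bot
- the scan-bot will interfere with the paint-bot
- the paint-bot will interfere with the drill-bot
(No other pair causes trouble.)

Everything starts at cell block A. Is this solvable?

No

Whatever the first load, the items left behind include a forbidden pair without the guard. No opening move is safe, so no plan exists.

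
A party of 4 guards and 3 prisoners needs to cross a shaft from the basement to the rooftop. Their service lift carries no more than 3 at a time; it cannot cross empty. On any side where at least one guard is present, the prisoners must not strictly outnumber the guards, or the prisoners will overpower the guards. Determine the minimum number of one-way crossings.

Counting alone: each trip to the rooftop takes at most 3 across and each return brings at least 1 back, so after t trips out (and t−1 returns) at most 3t − (t−1) of the 7 are across; that first reaches 7 at t = 3, so at least 5 crossings are needed.
The plan below uses exactly 5 crossings, so it is optimal:
1. 3 prisoners → the rooftop.  (the basement: 4G 0P; the rooftop: 0G 3P)
2. 1 prisoner ← the basement.  (the basement: 4G 1P; the rooftop: 0G 2P)
3. 3 guards → the rooftop.  (the basement: 1G 1P; the rooftop: 3G 2P)
4. 1 guard ← the basement.  (the basement: 2G 1P; the rooftop: 2G 2P)
5. 2 guards and 1 prisoner → the rooftop.  (the basement: 0G 0P; the rooftop: 4G 3P)

5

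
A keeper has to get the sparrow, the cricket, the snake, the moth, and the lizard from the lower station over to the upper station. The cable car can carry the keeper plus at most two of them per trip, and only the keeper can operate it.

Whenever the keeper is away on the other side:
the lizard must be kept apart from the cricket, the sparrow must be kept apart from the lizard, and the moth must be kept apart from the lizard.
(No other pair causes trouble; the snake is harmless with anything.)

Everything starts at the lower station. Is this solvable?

1. Keeper goes to the upper station with the lizard and the sparrow.
2. Keeper goes back to the lower station with the lizard.
3. Keeper goes to the upper station with the cricket and the moth.
4. Keeper goes back to the lower station alone.
5. Keeper goes to the upper station with the lizard and the snake.

Yes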